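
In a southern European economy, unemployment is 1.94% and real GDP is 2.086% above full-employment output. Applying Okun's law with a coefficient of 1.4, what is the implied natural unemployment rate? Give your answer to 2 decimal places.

3.43%

From Okun's law, u - u* = -(output gap)/β = -(2.086)/1.4 = -1.49 points.
So u* = 1.94 + 1.49 = 3.43%.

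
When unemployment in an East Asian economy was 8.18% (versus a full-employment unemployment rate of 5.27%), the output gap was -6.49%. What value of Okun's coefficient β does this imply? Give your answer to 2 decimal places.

β ≈ 2.23

Okun's law: output gap = -β × (u - u*).
-6.49 = -β × (8.18 - 5.27) = -β × 2.91, so β = 6.49/2.91 = 2.23.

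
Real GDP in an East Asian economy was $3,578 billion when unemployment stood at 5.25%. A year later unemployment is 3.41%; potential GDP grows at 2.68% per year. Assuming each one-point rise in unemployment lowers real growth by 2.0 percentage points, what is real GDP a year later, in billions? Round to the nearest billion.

$3,806 billion

Δu = 3.41 - 5.25 = -1.84 points.
Okun's law (growth form): g_Y = g_Y* - β × Δu = 2.68 - 2.0 × (-1.84) = 2.68 + 3.68 = 6.36%.
Real GDP in the next year = 3578 × (1 + 6.36/100) = 3578 × 1.0636 ≈ 3806 billion.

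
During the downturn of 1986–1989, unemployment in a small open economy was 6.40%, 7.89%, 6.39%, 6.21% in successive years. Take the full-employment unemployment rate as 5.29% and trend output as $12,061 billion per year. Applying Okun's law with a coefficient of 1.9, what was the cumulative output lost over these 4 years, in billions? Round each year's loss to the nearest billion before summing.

$1,313 billion

Year 1986: gap = -1.9 × (6.4 - 5.29) = -2.109%, loss ≈ 12061 × 2.109/100 ≈ 254.
Year 1987: gap = -1.9 × (7.89 - 5.29) = -4.94%, loss ≈ 12061 × 4.94/100 ≈ 596.
Year 1988: gap = -1.9 × (6.39 - 5.29) = -2.09%, loss ≈ 12061 × 2.09/100 ≈ 252.
Year 1989: gap = -1.9 × (6.21 - 5.29) = -1.748%, loss ≈ 12061 × 1.748/100 ≈ 211.
Total lost output = 254 + 596 + 252 + 211 = 1313 billion.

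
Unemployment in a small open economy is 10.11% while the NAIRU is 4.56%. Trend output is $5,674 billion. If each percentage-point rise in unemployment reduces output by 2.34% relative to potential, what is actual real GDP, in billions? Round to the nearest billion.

Unemployment gap = 10.11 - 4.56 = 5.55 points, so the output gap is -2.34 × 5.55 = -12.987%.
Actual GDP = 5674 × (1 - 12.987/100) = 5674 × 0.87013 ≈ 4937 billion.

$4,937 billion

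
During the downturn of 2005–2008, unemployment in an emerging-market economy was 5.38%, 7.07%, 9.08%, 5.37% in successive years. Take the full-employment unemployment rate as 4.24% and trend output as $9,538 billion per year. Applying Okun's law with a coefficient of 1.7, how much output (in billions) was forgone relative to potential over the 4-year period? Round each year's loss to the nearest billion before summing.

Year 2005: gap = -1.7 × (5.38 - 4.24) = -1.938%, loss ≈ 9538 × 1.938/100 ≈ 185.
Year 2006: gap = -1.7 × (7.07 - 4.24) = -4.811%, loss ≈ 9538 × 4.811/100 ≈ 459.
Year 2007: gap = -1.7 × (9.08 - 4.24) = -8.228%, loss ≈ 9538 × 8.228/100 ≈ 785.
Year 2008: gap = -1.7 × (5.37 - 4.24) = -1.921%, loss ≈ 9538 × 1.921/100 ≈ 183.
Total lost output = 185 + 459 + 785 + 183 = 1612 billion.

$1,612 billion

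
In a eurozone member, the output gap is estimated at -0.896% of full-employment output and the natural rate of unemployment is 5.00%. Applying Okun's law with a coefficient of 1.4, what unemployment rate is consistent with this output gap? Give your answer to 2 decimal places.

From Okun's law, u - u* = -(output gap)/β = -(-0.896)/1.4 = 0.64 points.
So u = 5 + 0.64 = 5.64%.

5.64%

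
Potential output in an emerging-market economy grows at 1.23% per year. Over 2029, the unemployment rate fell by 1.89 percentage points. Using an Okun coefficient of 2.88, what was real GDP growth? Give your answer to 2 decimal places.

6.67%

Growth-rate Okun's law: g_Y = g_Y* - β × Δu.
g_Y = 1.23 - 2.88 × (-1.89) = 1.23 + 5.4432 = 6.6732%, i.e. 6.67% to 2 d.p.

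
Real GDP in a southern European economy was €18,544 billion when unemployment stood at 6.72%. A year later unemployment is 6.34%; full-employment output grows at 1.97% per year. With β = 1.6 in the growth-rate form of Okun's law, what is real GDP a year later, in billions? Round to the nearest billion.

€19,022 billion

Δu = 6.34 - 6.72 = -0.38 points.
Okun's law (growth form): g_Y = g_Y* - β × Δu = 1.97 - 1.6 × (-0.38) = 1.97 + 0.608 = 2.578%.
Real GDP in the next year = 18544 × (1 + 2.578/100) = 18544 × 1.02578 ≈ 19022 billion.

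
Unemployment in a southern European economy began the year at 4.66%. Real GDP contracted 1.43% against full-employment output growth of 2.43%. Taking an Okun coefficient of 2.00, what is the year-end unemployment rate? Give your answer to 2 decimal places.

6.59%

Growth-rate Okun's law: g_Y = g_Y* - β × Δu, so Δu = (g_Y* - g_Y)/β.
Δu = (2.43 + 1.43)/2.00 = 3.86/2.00 = 1.93 percentage points.
Year-end unemployment = 4.66 + 1.93 = 6.59%.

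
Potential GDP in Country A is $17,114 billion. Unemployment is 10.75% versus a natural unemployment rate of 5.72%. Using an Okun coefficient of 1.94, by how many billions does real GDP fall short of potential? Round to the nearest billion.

Output gap = -1.94 × (10.75 - 5.72) = -1.94 × 5.03 = -9.7582%.
Actual GDP ≈ 17114 × 0.902418 ≈ 15444 billion, so the shortfall is 17114 - 15444 = 1670 billion.

$1,670 billion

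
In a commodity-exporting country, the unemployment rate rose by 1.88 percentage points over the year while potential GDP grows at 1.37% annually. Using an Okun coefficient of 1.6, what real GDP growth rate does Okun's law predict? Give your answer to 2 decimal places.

-1.64%

Growth-rate Okun's law: g_Y = g_Y* - β × Δu.
g_Y = 1.37 - 1.6 × (1.88) = 1.37 - 3.008 = -1.638%, i.e. -1.64% to 2 d.p.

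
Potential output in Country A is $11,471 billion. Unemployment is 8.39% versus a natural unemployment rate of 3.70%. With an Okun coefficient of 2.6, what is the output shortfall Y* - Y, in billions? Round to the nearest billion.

Output gap = -2.6 × (8.39 - 3.7) = -2.6 × 4.69 = -12.194%.
Actual GDP ≈ 11471 × 0.87806 ≈ 10072 billion, so the shortfall is 11471 - 10072 = 1399 billion.

$1,399 billion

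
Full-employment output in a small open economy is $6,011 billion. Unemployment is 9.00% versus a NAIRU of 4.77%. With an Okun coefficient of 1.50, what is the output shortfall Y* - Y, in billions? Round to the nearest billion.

Output gap = -1.50 × (9 - 4.77) = -1.5 × 4.23 = -6.345%.
Actual GDP ≈ 6011 × 0.93655 ≈ 5630 billion, so the shortfall is 6011 - 5630 = 381 billion.

$381 billion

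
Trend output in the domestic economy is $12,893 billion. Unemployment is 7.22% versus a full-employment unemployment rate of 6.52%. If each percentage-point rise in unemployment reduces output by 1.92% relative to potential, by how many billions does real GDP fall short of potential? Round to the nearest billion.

$173 billion

Output gap = -1.92 × (7.22 - 6.52) = -1.92 × 0.7 = -1.344%.
Actual GDP ≈ 12893 × 0.98656 ≈ 12720 billion, so the shortfall is 12893 - 12720 = 173 billion.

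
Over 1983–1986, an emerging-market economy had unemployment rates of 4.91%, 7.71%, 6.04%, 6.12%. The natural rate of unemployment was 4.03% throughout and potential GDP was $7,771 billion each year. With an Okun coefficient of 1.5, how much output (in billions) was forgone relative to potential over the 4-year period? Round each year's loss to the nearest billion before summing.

Year 1983: gap = -1.5 × (4.91 - 4.03) = -1.32%, loss ≈ 7771 × 1.32/100 ≈ 103.
Year 1984: gap = -1.5 × (7.71 - 4.03) = -5.52%, loss ≈ 7771 × 5.52/100 ≈ 429.
Year 1985: gap = -1.5 × (6.04 - 4.03) = -3.015%, loss ≈ 7771 × 3.015/100 ≈ 234.
Year 1986: gap = -1.5 × (6.12 - 4.03) = -3.135%, loss ≈ 7771 × 3.135/100 ≈ 244.
Total lost output = 103 + 429 + 234 + 244 = 1010 billion.

$1,010 billion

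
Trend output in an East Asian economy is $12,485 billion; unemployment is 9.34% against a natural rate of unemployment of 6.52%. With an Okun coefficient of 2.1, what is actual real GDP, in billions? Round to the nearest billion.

Unemployment gap = 9.34 - 6.52 = 2.82 points, so the output gap is -2.1 × 2.82 = -5.922%.
Actual GDP = 12485 × (1 - 5.922/100) = 12485 × 0.94078 ≈ 11746 billion.

$11,746 billion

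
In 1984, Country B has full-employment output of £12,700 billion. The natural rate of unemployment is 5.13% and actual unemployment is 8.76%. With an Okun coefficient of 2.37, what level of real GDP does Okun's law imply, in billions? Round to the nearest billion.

Unemployment gap = 8.76 - 5.13 = 3.63 points, so the output gap is -2.37 × 3.63 = -8.6031%.
Actual GDP = 12700 × (1 - 8.6031/100) = 12700 × 0.913969 ≈ 11607 billion.

£11,607 billion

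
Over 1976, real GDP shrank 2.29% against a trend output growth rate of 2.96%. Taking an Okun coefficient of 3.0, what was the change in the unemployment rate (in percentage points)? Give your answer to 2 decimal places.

Growth-rate Okun's law: g_Y = g_Y* - β × Δu, so Δu = (g_Y* - g_Y)/β.
Δu = (2.96 + 2.29)/3.0 = 5.25/3.0 = 1.75 percentage points.

1.75 percentage points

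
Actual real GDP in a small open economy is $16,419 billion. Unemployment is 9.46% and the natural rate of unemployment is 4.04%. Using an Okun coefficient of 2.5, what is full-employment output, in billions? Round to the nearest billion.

$18,992 billion

Unemployment gap = 9.46 - 4.04 = 5.42 points, so output gap = -2.5 × 5.42 = -13.55%.
Since Y = Y* × (1 + gap/100), Y* = 16419/0.8645 ≈ 18992 billion.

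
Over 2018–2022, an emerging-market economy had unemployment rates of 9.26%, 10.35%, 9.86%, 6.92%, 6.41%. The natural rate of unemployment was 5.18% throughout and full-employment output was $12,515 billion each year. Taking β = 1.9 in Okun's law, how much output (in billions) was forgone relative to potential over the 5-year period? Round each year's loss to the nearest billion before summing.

$4,018 billion

Year 2018: gap = -1.9 × (9.26 - 5.18) = -7.752%, loss ≈ 12515 × 7.752/100 ≈ 970.
Year 2019: gap = -1.9 × (10.35 - 5.18) = -9.823%, loss ≈ 12515 × 9.823/100 ≈ 1229.
Year 2020: gap = -1.9 × (9.86 - 5.18) = -8.892%, loss ≈ 12515 × 8.892/100 ≈ 1113.
Year 2021: gap = -1.9 × (6.92 - 5.18) = -3.306%, loss ≈ 12515 × 3.306/100 ≈ 414.
Year 2022: gap = -1.9 × (6.41 - 5.18) = -2.337%, loss ≈ 12515 × 2.337/100 ≈ 292.
Total lost output = 970 + 1229 + 1113 + 414 + 292 = 4018 billion.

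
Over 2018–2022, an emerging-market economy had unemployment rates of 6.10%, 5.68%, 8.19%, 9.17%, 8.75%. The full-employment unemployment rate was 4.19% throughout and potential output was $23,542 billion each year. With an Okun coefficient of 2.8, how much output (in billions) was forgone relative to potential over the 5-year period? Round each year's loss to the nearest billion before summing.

Year 2018: gap = -2.8 × (6.1 - 4.19) = -5.348%, loss ≈ 23542 × 5.348/100 ≈ 1259.
Year 2019: gap = -2.8 × (5.68 - 4.19) = -4.172%, loss ≈ 23542 × 4.172/100 ≈ 982.
Year 2020: gap = -2.8 × (8.19 - 4.19) = -11.2%, loss ≈ 23542 × 11.2/100 ≈ 2637.
Year 2021: gap = -2.8 × (9.17 - 4.19) = -13.944%, loss ≈ 23542 × 13.944/100 ≈ 3283.
Year 2022: gap = -2.8 × (8.75 - 4.19) = -12.768%, loss ≈ 23542 × 12.768/100 ≈ 3006.
Total lost output = 1259 + 982 + 2637 + 3283 + 3006 = 11167 billion.

$11,167 billion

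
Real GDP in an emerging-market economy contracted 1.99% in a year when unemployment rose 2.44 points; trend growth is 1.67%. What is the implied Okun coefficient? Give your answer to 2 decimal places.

Growth form: g_Y = g_Y* - β × Δu, so β = (g_Y* - g_Y)/Δu.
β = (1.67 + 1.99)/2.44 = 3.66/2.44 = 1.50.

β ≈ 1.50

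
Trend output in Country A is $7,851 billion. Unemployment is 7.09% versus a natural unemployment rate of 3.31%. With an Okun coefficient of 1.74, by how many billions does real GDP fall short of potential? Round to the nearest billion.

$516 billion

Output gap = -1.74 × (7.09 - 3.31) = -1.74 × 3.78 = -6.5772%.
Actual GDP ≈ 7851 × 0.934228 ≈ 7335 billion, so the shortfall is 7851 - 7335 = 516 billion.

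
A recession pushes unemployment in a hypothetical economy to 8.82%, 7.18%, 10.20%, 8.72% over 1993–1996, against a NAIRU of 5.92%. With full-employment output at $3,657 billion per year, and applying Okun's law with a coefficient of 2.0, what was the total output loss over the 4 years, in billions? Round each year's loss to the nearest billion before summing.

$822 billion

Year 1993: gap = -2.0 × (8.82 - 5.92) = -5.8%, loss ≈ 3657 × 5.8/100 ≈ 212.
Year 1994: gap = -2.0 × (7.18 - 5.92) = -2.52%, loss ≈ 3657 × 2.52/100 ≈ 92.
Year 1995: gap = -2.0 × (10.2 - 5.92) = -8.56%, loss ≈ 3657 × 8.56/100 ≈ 313.
Year 1996: gap = -2.0 × (8.72 - 5.92) = -5.6%, loss ≈ 3657 × 5.6/100 ≈ 205.
Total lost output = 212 + 92 + 313 + 205 = 822 billion.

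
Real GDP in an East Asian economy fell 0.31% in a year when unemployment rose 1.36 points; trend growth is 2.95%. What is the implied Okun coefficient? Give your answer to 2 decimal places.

β ≈ 2.40

Growth form: g_Y = g_Y* - β × Δu, so β = (g_Y* - g_Y)/Δu.
β = (2.95 + 0.31)/1.36 = 3.26/1.36 = 2.40.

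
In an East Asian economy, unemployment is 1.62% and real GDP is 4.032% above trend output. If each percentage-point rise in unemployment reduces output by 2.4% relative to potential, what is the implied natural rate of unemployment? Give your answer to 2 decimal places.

3.30%

From Okun's law, u - u* = -(output gap)/β = -(4.032)/2.4 = -1.68 points.
So u* = 1.62 + 1.68 = 3.30%.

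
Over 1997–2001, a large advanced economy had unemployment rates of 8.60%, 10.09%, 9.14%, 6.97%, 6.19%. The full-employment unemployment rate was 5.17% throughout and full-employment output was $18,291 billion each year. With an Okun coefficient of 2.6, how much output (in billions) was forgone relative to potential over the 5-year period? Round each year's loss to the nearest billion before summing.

Year 1997: gap = -2.6 × (8.6 - 5.17) = -8.918%, loss ≈ 18291 × 8.918/100 ≈ 1631.
Year 1998: gap = -2.6 × (10.09 - 5.17) = -12.792%, loss ≈ 18291 × 12.792/100 ≈ 2340.
Year 1999: gap = -2.6 × (9.14 - 5.17) = -10.322%, loss ≈ 18291 × 10.322/100 ≈ 1888.
Year 2000: gap = -2.6 × (6.97 - 5.17) = -4.68%, loss ≈ 18291 × 4.68/100 ≈ 856.
Year 2001: gap = -2.6 × (6.19 - 5.17) = -2.652%, loss ≈ 18291 × 2.652/100 ≈ 485.
Total lost output = 1631 + 2340 + 1888 + 856 + 485 = 7200 billion.

$7,200 billion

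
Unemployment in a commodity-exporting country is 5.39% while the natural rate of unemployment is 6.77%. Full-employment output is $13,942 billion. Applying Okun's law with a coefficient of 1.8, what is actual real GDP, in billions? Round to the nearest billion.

$14,288 billion

Unemployment gap = 5.39 - 6.77 = -1.38 points, so the output gap is -1.8 × (-1.38) = 2.484%.
Actual GDP = 13942 × (1 + 2.484/100) = 13942 × 1.02484 ≈ 14288 billion.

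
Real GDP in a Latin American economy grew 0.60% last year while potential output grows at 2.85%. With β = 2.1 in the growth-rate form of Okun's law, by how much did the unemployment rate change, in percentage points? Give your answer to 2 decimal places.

1.07 percentage points

Growth-rate Okun's law: g_Y = g_Y* - β × Δu, so Δu = (g_Y* - g_Y)/β.
Δu = (2.85 - 0.6)/2.1 = 2.25/2.1 = 1.07 percentage points.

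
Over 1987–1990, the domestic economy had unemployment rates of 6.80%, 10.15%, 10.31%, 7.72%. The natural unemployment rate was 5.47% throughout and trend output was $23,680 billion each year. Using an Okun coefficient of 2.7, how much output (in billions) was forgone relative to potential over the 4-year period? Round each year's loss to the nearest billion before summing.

$8,376 billion

Year 1987: gap = -2.7 × (6.8 - 5.47) = -3.591%, loss ≈ 23680 × 3.591/100 ≈ 850.
Year 1988: gap = -2.7 × (10.15 - 5.47) = -12.636%, loss ≈ 23680 × 12.636/100 ≈ 2992.
Year 1989: gap = -2.7 × (10.31 - 5.47) = -13.068%, loss ≈ 23680 × 13.068/100 ≈ 3095.
Year 1990: gap = -2.7 × (7.72 - 5.47) = -6.075%, loss ≈ 23680 × 6.075/100 ≈ 1439.
Total lost output = 850 + 2992 + 3095 + 1439 = 8376 billion.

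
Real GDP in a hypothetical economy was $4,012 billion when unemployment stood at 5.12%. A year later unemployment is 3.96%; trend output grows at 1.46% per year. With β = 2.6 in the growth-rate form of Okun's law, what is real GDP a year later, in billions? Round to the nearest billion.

Δu = 3.96 - 5.12 = -1.16 points.
Okun's law (growth form): g_Y = g_Y* - β × Δu = 1.46 - 2.6 × (-1.16) = 1.46 + 3.016 = 4.476%.
Real GDP in the next year = 4012 × (1 + 4.476/100) = 4012 × 1.04476 ≈ 4192 billion.

$4,192 billion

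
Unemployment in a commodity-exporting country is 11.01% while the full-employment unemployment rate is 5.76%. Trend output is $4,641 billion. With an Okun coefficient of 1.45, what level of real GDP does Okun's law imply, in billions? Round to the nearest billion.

Unemployment gap = 11.01 - 5.76 = 5.25 points, so the output gap is -1.45 × 5.25 = -7.6125%.
Actual GDP = 4641 × (1 - 7.6125/100) = 4641 × 0.923875 ≈ 4288 billion.

$4,288 billion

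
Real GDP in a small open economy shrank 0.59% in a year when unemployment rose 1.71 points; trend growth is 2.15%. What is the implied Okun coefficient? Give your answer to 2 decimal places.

β ≈ 1.60

Growth form: g_Y = g_Y* - β × Δu, so β = (g_Y* - g_Y)/Δu.
β = (2.15 + 0.59)/1.71 = 2.74/1.71 = 1.60.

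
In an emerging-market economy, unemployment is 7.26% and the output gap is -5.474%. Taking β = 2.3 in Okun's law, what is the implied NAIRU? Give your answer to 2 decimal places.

From Okun's law, u - u* = -(output gap)/β = -(-5.474)/2.3 = 2.38 points.
So u* = 7.26 - 2.38 = 4.88%.

4.88%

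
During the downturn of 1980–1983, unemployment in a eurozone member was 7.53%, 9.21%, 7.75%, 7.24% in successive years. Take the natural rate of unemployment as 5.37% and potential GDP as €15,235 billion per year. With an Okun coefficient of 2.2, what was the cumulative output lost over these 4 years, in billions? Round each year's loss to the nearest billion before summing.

€3,436 billion

Year 1980: gap = -2.2 × (7.53 - 5.37) = -4.752%, loss ≈ 15235 × 4.752/100 ≈ 724.
Year 1981: gap = -2.2 × (9.21 - 5.37) = -8.448%, loss ≈ 15235 × 8.448/100 ≈ 1287.
Year 1982: gap = -2.2 × (7.75 - 5.37) = -5.236%, loss ≈ 15235 × 5.236/100 ≈ 798.
Year 1983: gap = -2.2 × (7.24 - 5.37) = -4.114%, loss ≈ 15235 × 4.114/100 ≈ 627.
Total lost output = 724 + 1287 + 798 + 627 = 3436 billion.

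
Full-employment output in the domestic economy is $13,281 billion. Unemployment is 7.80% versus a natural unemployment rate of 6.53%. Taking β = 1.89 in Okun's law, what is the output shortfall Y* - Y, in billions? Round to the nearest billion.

Output gap = -1.89 × (7.8 - 6.53) = -1.89 × 1.27 = -2.4003%.
Actual GDP ≈ 13281 × 0.975997 ≈ 12962 billion, so the shortfall is 13281 - 12962 = 319 billion.

$319 billion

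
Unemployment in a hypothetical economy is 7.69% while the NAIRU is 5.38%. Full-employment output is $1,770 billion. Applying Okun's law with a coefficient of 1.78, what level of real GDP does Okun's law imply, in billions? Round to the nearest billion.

Unemployment gap = 7.69 - 5.38 = 2.31 points, so the output gap is -1.78 × 2.31 = -4.1118%.
Actual GDP = 1770 × (1 - 4.1118/100) = 1770 × 0.958882 ≈ 1697 billion.

$1,697 billion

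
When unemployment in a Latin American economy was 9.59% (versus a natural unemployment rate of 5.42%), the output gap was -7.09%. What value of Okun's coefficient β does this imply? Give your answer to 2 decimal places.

Okun's law: output gap = -β × (u - u*).
-7.09 = -β × (9.59 - 5.42) = -β × 4.17, so β = 7.09/4.17 = 1.70.

β ≈ 1.70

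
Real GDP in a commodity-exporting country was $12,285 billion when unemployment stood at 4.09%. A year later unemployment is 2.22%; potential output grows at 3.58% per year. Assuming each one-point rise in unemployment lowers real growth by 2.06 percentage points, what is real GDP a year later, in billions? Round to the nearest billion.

Δu = 2.22 - 4.09 = -1.87 points.
Okun's law (growth form): g_Y = g_Y* - β × Δu = 3.58 - 2.06 × (-1.87) = 3.58 + 3.8522 = 7.4322%.
Real GDP in the next year = 12285 × (1 + 7.4322/100) = 12285 × 1.074322 ≈ 13198 billion.

$13,198 billion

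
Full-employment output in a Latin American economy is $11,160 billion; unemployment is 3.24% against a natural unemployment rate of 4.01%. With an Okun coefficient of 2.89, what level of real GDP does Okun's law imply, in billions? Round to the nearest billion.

Unemployment gap = 3.24 - 4.01 = -0.77 points, so the output gap is -2.89 × (-0.77) = 2.2253%.
Actual GDP = 11160 × (1 + 2.2253/100) = 11160 × 1.022253 ≈ 11408 billion.

$11,408 billion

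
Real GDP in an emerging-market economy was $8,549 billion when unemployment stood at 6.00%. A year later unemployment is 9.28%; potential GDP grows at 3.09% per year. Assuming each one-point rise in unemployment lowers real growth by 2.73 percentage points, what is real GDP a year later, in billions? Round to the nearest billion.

Δu = 9.28 - 6 = 3.28 points.
Okun's law (growth form): g_Y = g_Y* - β × Δu = 3.09 - 2.73 × (3.28) = 3.09 - 8.9544 = -5.8644%.
Real GDP in the next year = 8549 × (1 - 5.8644/100) = 8549 × 0.941356 ≈ 8048 billion.

$8,048 billion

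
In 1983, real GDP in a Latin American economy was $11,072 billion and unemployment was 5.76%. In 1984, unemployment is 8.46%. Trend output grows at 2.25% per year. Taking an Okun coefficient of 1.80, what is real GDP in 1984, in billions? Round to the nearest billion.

Δu = 8.46 - 5.76 = 2.7 points.
Okun's law (growth form): g_Y = g_Y* - β × Δu = 2.25 - 1.80 × (2.70) = 2.25 - 4.86 = -2.61%.
Real GDP in the next year = 11072 × (1 - 2.61/100) = 11072 × 0.9739 ≈ 10783 billion.

$10,783 billion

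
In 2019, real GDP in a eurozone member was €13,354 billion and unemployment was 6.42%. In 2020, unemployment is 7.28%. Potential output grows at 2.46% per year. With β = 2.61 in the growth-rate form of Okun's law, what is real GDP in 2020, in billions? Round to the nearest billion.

Δu = 7.28 - 6.42 = 0.86 points.
Okun's law (growth form): g_Y = g_Y* - β × Δu = 2.46 - 2.61 × (0.86) = 2.46 - 2.2446 = 0.2154%.
Real GDP in the next year = 13354 × (1 + 0.2154/100) = 13354 × 1.002154 ≈ 13383 billion.

€13,383 billion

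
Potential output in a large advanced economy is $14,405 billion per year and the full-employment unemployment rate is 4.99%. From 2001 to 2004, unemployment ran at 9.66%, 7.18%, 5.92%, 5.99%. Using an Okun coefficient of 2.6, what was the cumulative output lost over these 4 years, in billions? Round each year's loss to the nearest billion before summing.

$3,292 billion

Year 2001: gap = -2.6 × (9.66 - 4.99) = -12.142%, loss ≈ 14405 × 12.142/100 ≈ 1749.
Year 2002: gap = -2.6 × (7.18 - 4.99) = -5.694%, loss ≈ 14405 × 5.694/100 ≈ 820.
Year 2003: gap = -2.6 × (5.92 - 4.99) = -2.418%, loss ≈ 14405 × 2.418/100 ≈ 348.
Year 2004: gap = -2.6 × (5.99 - 4.99) = -2.6%, loss ≈ 14405 × 2.6/100 ≈ 375.
Total lost output = 1749 + 820 + 348 + 375 = 3292 billion.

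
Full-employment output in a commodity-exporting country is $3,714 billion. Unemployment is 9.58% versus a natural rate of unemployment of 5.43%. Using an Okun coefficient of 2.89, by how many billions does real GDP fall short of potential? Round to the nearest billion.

$445 billion

Output gap = -2.89 × (9.58 - 5.43) = -2.89 × 4.15 = -11.9935%.
Actual GDP ≈ 3714 × 0.880065 ≈ 3269 billion, so the shortfall is 3714 - 3269 = 445 billion.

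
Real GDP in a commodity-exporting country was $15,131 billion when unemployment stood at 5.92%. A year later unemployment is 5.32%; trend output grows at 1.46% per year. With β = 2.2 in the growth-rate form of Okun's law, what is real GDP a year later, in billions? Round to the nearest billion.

Δu = 5.32 - 5.92 = -0.6 points.
Okun's law (growth form): g_Y = g_Y* - β × Δu = 1.46 - 2.2 × (-0.60) = 1.46 + 1.32 = 2.78%.
Real GDP in the next year = 15131 × (1 + 2.78/100) = 15131 × 1.0278 ≈ 15552 billion.

$15,552 billion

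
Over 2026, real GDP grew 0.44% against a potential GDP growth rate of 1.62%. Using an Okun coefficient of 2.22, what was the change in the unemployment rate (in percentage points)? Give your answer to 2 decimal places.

Growth-rate Okun's law: g_Y = g_Y* - β × Δu, so Δu = (g_Y* - g_Y)/β.
Δu = (1.62 - 0.44)/2.22 = 1.18/2.22 = 0.53 percentage points.

0.53 percentage points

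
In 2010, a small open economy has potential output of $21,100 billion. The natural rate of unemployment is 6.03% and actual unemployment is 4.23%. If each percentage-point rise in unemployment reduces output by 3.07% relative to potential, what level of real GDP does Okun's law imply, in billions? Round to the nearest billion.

$22,266 billion

Unemployment gap = 4.23 - 6.03 = -1.8 points, so the output gap is -3.07 × (-1.8) = 5.526%.
Actual GDP = 21100 × (1 + 5.526/100) = 21100 × 1.05526 ≈ 22266 billion.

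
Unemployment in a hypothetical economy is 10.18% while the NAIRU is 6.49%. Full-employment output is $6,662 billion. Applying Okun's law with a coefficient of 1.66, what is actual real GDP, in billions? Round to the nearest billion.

Unemployment gap = 10.18 - 6.49 = 3.69 points, so the output gap is -1.66 × 3.69 = -6.1254%.
Actual GDP = 6662 × (1 - 6.1254/100) = 6662 × 0.938746 ≈ 6254 billion.

$6,254 billion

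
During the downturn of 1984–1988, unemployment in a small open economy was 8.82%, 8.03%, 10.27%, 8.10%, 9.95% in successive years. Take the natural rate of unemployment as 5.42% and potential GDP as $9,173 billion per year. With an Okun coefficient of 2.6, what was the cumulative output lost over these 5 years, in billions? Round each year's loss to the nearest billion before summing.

Year 1984: gap = -2.6 × (8.82 - 5.42) = -8.84%, loss ≈ 9173 × 8.84/100 ≈ 811.
Year 1985: gap = -2.6 × (8.03 - 5.42) = -6.786%, loss ≈ 9173 × 6.786/100 ≈ 622.
Year 1986: gap = -2.6 × (10.27 - 5.42) = -12.61%, loss ≈ 9173 × 12.61/100 ≈ 1157.
Year 1987: gap = -2.6 × (8.1 - 5.42) = -6.968%, loss ≈ 9173 × 6.968/100 ≈ 639.
Year 1988: gap = -2.6 × (9.95 - 5.42) = -11.778%, loss ≈ 9173 × 11.778/100 ≈ 1080.
Total lost output = 811 + 622 + 1157 + 639 + 1080 = 4309 billion.

$4,309 billion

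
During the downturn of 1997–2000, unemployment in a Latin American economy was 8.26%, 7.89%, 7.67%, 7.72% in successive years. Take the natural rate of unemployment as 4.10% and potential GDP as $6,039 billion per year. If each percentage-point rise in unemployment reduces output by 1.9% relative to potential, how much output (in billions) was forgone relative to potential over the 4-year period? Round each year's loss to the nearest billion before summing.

Year 1997: gap = -1.9 × (8.26 - 4.1) = -7.904%, loss ≈ 6039 × 7.904/100 ≈ 477.
Year 1998: gap = -1.9 × (7.89 - 4.1) = -7.201%, loss ≈ 6039 × 7.201/100 ≈ 435.
Year 1999: gap = -1.9 × (7.67 - 4.1) = -6.783%, loss ≈ 6039 × 6.783/100 ≈ 410.
Year 2000: gap = -1.9 × (7.72 - 4.1) = -6.878%, loss ≈ 6039 × 6.878/100 ≈ 415.
Total lost output = 477 + 435 + 410 + 415 = 1737 billion.

$1,737 billion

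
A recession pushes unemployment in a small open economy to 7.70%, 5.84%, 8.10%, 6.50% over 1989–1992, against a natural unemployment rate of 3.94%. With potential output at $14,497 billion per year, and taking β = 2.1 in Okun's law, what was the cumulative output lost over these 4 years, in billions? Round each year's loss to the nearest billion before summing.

Year 1989: gap = -2.1 × (7.7 - 3.94) = -7.896%, loss ≈ 14497 × 7.896/100 ≈ 1145.
Year 1990: gap = -2.1 × (5.84 - 3.94) = -3.99%, loss ≈ 14497 × 3.99/100 ≈ 578.
Year 1991: gap = -2.1 × (8.1 - 3.94) = -8.736%, loss ≈ 14497 × 8.736/100 ≈ 1266.
Year 1992: gap = -2.1 × (6.5 - 3.94) = -5.376%, loss ≈ 14497 × 5.376/100 ≈ 779.
Total lost output = 1145 + 578 + 1266 + 779 = 3768 billion.

$3,768 billion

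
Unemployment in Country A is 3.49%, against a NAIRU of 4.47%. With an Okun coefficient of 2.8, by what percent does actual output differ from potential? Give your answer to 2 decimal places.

2.74%

The unemployment gap is 3.49 - 4.47 = -0.98 percentage points.
Okun's law gives an output gap of -2.8 × (-0.98) = 2.744%, i.e. 2.74% above potential.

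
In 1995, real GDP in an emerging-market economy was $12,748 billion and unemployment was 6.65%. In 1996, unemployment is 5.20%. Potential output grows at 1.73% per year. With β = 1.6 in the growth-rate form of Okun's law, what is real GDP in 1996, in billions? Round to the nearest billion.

Δu = 5.2 - 6.65 = -1.45 points.
Okun's law (growth form): g_Y = g_Y* - β × Δu = 1.73 - 1.6 × (-1.45) = 1.73 + 2.32 = 4.05%.
Real GDP in the next year = 12748 × (1 + 4.05/100) = 12748 × 1.0405 ≈ 13264 billion.

$13,264 billion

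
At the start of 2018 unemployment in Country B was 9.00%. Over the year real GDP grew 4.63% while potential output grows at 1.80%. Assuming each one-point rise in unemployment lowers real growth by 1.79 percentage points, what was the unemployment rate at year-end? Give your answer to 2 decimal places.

7.42%

Growth-rate Okun's law: g_Y = g_Y* - β × Δu, so Δu = (g_Y* - g_Y)/β.
Δu = (1.8 - 4.63)/1.79 = -2.83/1.79 = -1.58 percentage points.
Year-end unemployment = 9 - 1.58 = 7.42%.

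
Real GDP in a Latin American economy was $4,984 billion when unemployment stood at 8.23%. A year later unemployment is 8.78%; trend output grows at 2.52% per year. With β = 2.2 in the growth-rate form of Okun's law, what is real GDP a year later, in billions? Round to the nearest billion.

$5,049 billion

Δu = 8.78 - 8.23 = 0.55 points.
Okun's law (growth form): g_Y = g_Y* - β × Δu = 2.52 - 2.2 × (0.55) = 2.52 - 1.21 = 1.31%.
Real GDP in the next year = 4984 × (1 + 1.31/100) = 4984 × 1.0131 ≈ 5049 billion.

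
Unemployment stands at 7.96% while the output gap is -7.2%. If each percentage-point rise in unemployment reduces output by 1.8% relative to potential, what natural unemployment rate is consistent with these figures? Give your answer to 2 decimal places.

3.96%

From Okun's law, u - u* = -(output gap)/β = -(-7.2)/1.8 = 4 points.
So u* = 7.96 - 4 = 3.96%.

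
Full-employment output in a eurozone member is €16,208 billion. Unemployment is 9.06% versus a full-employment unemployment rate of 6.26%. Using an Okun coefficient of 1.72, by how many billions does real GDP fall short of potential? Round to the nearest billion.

€781 billion

Output gap = -1.72 × (9.06 - 6.26) = -1.72 × 2.8 = -4.816%.
Actual GDP ≈ 16208 × 0.95184 ≈ 15427 billion, so the shortfall is 16208 - 15427 = 781 billion.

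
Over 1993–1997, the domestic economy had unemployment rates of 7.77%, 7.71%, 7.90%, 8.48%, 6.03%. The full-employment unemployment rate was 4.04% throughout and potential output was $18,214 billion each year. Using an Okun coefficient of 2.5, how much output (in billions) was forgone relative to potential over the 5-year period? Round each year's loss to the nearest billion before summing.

$8,055 billion

Year 1993: gap = -2.5 × (7.77 - 4.04) = -9.325%, loss ≈ 18214 × 9.325/100 ≈ 1698.
Year 1994: gap = -2.5 × (7.71 - 4.04) = -9.175%, loss ≈ 18214 × 9.175/100 ≈ 1671.
Year 1995: gap = -2.5 × (7.9 - 4.04) = -9.65%, loss ≈ 18214 × 9.65/100 ≈ 1758.
Year 1996: gap = -2.5 × (8.48 - 4.04) = -11.1%, loss ≈ 18214 × 11.1/100 ≈ 2022.
Year 1997: gap = -2.5 × (6.03 - 4.04) = -4.975%, loss ≈ 18214 × 4.975/100 ≈ 906.
Total lost output = 1698 + 1671 + 1758 + 2022 + 906 = 8055 billion.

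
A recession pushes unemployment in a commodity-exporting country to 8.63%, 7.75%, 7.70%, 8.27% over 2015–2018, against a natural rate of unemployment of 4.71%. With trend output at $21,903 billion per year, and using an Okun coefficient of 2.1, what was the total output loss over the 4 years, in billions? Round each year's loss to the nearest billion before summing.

$6,213 billion

Year 2015: gap = -2.1 × (8.63 - 4.71) = -8.232%, loss ≈ 21903 × 8.232/100 ≈ 1803.
Year 2016: gap = -2.1 × (7.75 - 4.71) = -6.384%, loss ≈ 21903 × 6.384/100 ≈ 1398.
Year 2017: gap = -2.1 × (7.7 - 4.71) = -6.279%, loss ≈ 21903 × 6.279/100 ≈ 1375.
Year 2018: gap = -2.1 × (8.27 - 4.71) = -7.476%, loss ≈ 21903 × 7.476/100 ≈ 1637.
Total lost output = 1803 + 1398 + 1375 + 1637 = 6213 billion.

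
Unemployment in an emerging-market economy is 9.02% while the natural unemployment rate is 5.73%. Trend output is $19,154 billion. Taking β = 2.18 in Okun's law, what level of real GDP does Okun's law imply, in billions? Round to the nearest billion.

Unemployment gap = 9.02 - 5.73 = 3.29 points, so the output gap is -2.18 × 3.29 = -7.1722%.
Actual GDP = 19154 × (1 - 7.1722/100) = 19154 × 0.928278 ≈ 17780 billion.

$17,780 billion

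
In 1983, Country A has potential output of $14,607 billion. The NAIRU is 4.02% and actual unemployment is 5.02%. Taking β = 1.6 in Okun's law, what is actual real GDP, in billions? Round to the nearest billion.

Unemployment gap = 5.02 - 4.02 = 1 point, so the output gap is -1.6 × 1 = -1.6%.
Actual GDP = 14607 × (1 - 1.6/100) = 14607 × 0.984 ≈ 14373 billion.

$14,373 billion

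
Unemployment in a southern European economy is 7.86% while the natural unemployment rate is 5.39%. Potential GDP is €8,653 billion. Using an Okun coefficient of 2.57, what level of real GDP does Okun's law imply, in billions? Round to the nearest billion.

Unemployment gap = 7.86 - 5.39 = 2.47 points, so the output gap is -2.57 × 2.47 = -6.3479%.
Actual GDP = 8653 × (1 - 6.3479/100) = 8653 × 0.936521 ≈ 8104 billion.

€8,104 billion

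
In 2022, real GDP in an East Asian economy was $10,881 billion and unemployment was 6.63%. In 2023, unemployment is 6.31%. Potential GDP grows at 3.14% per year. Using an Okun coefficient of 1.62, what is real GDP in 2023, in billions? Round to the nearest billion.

Δu = 6.31 - 6.63 = -0.32 points.
Okun's law (growth form): g_Y = g_Y* - β × Δu = 3.14 - 1.62 × (-0.32) = 3.14 + 0.5184 = 3.6584%.
Real GDP in the next year = 10881 × (1 + 3.6584/100) = 10881 × 1.036584 ≈ 11279 billion.

$11,279 billion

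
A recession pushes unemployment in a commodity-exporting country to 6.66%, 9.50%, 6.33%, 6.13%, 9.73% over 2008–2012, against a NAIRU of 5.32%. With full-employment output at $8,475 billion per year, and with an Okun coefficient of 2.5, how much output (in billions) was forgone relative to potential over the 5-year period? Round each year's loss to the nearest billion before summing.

$2,490 billion

Year 2008: gap = -2.5 × (6.66 - 5.32) = -3.35%, loss ≈ 8475 × 3.35/100 ≈ 284.
Year 2009: gap = -2.5 × (9.5 - 5.32) = -10.45%, loss ≈ 8475 × 10.45/100 ≈ 886.
Year 2010: gap = -2.5 × (6.33 - 5.32) = -2.525%, loss ≈ 8475 × 2.525/100 ≈ 214.
Year 2011: gap = -2.5 × (6.13 - 5.32) = -2.025%, loss ≈ 8475 × 2.025/100 ≈ 172.
Year 2012: gap = -2.5 × (9.73 - 5.32) = -11.025%, loss ≈ 8475 × 11.025/100 ≈ 934.
Total lost output = 284 + 886 + 214 + 172 + 934 = 2490 billion.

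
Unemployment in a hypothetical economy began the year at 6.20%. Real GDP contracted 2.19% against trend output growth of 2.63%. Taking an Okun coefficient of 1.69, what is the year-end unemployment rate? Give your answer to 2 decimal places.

9.05%

Growth-rate Okun's law: g_Y = g_Y* - β × Δu, so Δu = (g_Y* - g_Y)/β.
Δu = (2.63 + 2.19)/1.69 = 4.82/1.69 = 2.85 percentage points.
Year-end unemployment = 6.2 + 2.85 = 9.05%.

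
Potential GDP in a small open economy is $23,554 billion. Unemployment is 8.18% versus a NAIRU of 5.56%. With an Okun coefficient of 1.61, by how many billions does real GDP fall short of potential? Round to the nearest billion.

$994 billion

Output gap = -1.61 × (8.18 - 5.56) = -1.61 × 2.62 = -4.2182%.
Actual GDP ≈ 23554 × 0.957818 ≈ 22560 billion, so the shortfall is 23554 - 22560 = 994 billion.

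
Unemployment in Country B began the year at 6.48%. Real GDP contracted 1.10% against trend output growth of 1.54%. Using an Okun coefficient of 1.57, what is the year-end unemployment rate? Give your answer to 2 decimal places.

Growth-rate Okun's law: g_Y = g_Y* - β × Δu, so Δu = (g_Y* - g_Y)/β.
Δu = (1.54 + 1.1)/1.57 = 2.64/1.57 = 1.68 percentage points.
Year-end unemployment = 6.48 + 1.68 = 8.16%.

8.16%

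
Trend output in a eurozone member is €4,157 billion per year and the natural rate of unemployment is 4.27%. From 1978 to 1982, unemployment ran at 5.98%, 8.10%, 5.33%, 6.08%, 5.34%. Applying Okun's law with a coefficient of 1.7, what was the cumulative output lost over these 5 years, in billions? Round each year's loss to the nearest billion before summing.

Year 1978: gap = -1.7 × (5.98 - 4.27) = -2.907%, loss ≈ 4157 × 2.907/100 ≈ 121.
Year 1979: gap = -1.7 × (8.1 - 4.27) = -6.511%, loss ≈ 4157 × 6.511/100 ≈ 271.
Year 1980: gap = -1.7 × (5.33 - 4.27) = -1.802%, loss ≈ 4157 × 1.802/100 ≈ 75.
Year 1981: gap = -1.7 × (6.08 - 4.27) = -3.077%, loss ≈ 4157 × 3.077/100 ≈ 128.
Year 1982: gap = -1.7 × (5.34 - 4.27) = -1.819%, loss ≈ 4157 × 1.819/100 ≈ 76.
Total lost output = 121 + 271 + 75 + 128 + 76 = 671 billion.

€671 billion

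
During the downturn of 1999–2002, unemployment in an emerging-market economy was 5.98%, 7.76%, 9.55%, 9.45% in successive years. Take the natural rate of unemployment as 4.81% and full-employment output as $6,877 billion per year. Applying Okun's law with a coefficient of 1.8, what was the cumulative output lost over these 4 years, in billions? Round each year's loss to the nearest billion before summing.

$1,671 billion

Year 1999: gap = -1.8 × (5.98 - 4.81) = -2.106%, loss ≈ 6877 × 2.106/100 ≈ 145.
Year 2000: gap = -1.8 × (7.76 - 4.81) = -5.31%, loss ≈ 6877 × 5.31/100 ≈ 365.
Year 2001: gap = -1.8 × (9.55 - 4.81) = -8.532%, loss ≈ 6877 × 8.532/100 ≈ 587.
Year 2002: gap = -1.8 × (9.45 - 4.81) = -8.352%, loss ≈ 6877 × 8.352/100 ≈ 574.
Total lost output = 145 + 365 + 587 + 574 = 1671 billion.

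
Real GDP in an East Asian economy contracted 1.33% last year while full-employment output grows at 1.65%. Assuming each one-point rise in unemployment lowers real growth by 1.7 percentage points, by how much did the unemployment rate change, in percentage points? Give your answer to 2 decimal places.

1.75 percentage points

Growth-rate Okun's law: g_Y = g_Y* - β × Δu, so Δu = (g_Y* - g_Y)/β.
Δu = (1.65 + 1.33)/1.7 = 2.98/1.7 = 1.75 percentage points.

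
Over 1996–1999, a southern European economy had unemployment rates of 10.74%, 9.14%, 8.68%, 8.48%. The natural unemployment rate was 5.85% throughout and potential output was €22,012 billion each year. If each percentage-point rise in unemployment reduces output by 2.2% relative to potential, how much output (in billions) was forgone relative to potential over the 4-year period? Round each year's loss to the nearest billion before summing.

€6,605 billion

Year 1996: gap = -2.2 × (10.74 - 5.85) = -10.758%, loss ≈ 22012 × 10.758/100 ≈ 2368.
Year 1997: gap = -2.2 × (9.14 - 5.85) = -7.238%, loss ≈ 22012 × 7.238/100 ≈ 1593.
Year 1998: gap = -2.2 × (8.68 - 5.85) = -6.226%, loss ≈ 22012 × 6.226/100 ≈ 1370.
Year 1999: gap = -2.2 × (8.48 - 5.85) = -5.786%, loss ≈ 22012 × 5.786/100 ≈ 1274.
Total lost output = 2368 + 1593 + 1370 + 1274 = 6605 billion.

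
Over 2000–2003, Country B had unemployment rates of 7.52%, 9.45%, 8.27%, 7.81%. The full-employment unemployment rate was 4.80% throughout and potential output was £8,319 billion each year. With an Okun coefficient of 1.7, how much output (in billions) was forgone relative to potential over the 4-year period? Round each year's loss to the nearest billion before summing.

£1,960 billion

Year 2000: gap = -1.7 × (7.52 - 4.8) = -4.624%, loss ≈ 8319 × 4.624/100 ≈ 385.
Year 2001: gap = -1.7 × (9.45 - 4.8) = -7.905%, loss ≈ 8319 × 7.905/100 ≈ 658.
Year 2002: gap = -1.7 × (8.27 - 4.8) = -5.899%, loss ≈ 8319 × 5.899/100 ≈ 491.
Year 2003: gap = -1.7 × (7.81 - 4.8) = -5.117%, loss ≈ 8319 × 5.117/100 ≈ 426.
Total lost output = 385 + 658 + 491 + 426 = 1960 billion.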